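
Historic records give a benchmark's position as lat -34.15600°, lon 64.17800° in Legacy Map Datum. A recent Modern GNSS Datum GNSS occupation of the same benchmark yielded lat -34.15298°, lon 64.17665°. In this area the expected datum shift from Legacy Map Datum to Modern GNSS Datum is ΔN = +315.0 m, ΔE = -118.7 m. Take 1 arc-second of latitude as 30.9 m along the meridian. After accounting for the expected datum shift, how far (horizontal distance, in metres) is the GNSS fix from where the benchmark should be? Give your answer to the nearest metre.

22 m

Observed coordinate differences: Δφ = +0.00302°, Δλ = -0.00135°.
Converting to metres (1° lat = 111240 m, cos φ = 0.827512): observed ΔN = 335.9 m, observed ΔE = -124.3 m.
Subtracting the expected shift leaves a residual of 335.9 − (315.0) = 20.9 m north and -124.3 − (-118.7) = -5.6 m east.
Residual distance = √(20.9² + (-5.6)²) = 21.7 m.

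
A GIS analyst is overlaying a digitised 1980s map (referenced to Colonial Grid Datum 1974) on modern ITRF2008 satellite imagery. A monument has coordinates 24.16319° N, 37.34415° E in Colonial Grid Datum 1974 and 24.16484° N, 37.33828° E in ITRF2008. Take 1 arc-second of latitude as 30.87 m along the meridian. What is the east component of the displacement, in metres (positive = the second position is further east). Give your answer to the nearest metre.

Δφ = 24.16484° − 24.16319° = +0.00165°; Δλ = 37.33828° − 37.34415° = -0.00587°.
1° of latitude = 3600 × 30.87 = 111132 m.
ΔN = Δφ × 111132 = 183.4 m; ΔE = Δλ × 111132 × cos(24.16319°) = -0.00587 × 111132 × 0.912383 = -595.2 m.

ΔE = -595 m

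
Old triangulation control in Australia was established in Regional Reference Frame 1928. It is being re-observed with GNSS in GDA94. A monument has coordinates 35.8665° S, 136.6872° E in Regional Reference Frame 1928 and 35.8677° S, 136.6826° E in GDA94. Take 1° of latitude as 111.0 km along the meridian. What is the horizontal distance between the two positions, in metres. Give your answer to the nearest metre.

435 m

Δφ = -35.8677° − -35.8665° = -0.0012°; Δλ = 136.6826° − 136.6872° = -0.0046°.
ΔN = Δφ × 111000 = -133.2 m; ΔE = Δλ × 111000 × cos(-35.8665°) = -0.0046 × 111000 × 0.810384 = -413.8 m.
Distance = √(ΔE² + ΔN²) = √((-413.8)² + (-133.2)²) = 434.7 m.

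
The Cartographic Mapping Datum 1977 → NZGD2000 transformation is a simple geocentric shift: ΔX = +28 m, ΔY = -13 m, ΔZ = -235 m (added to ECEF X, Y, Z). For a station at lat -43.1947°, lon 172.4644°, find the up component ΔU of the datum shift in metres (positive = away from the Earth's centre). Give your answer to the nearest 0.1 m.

At φ = -43.1947°, λ = 172.4644°: sin φ = -0.684480, cos φ = 0.729032, sin λ = 0.131142, cos λ = -0.991364.
ΔU = cos φ cos λ·ΔX + cos φ sin λ·ΔY + sin φ·ΔZ = (0.729032)(-0.991364)(28) + (0.729032)(0.131142)(-13) + (-0.684480)(-235) = 139.37 m.

ΔU = 139.4 m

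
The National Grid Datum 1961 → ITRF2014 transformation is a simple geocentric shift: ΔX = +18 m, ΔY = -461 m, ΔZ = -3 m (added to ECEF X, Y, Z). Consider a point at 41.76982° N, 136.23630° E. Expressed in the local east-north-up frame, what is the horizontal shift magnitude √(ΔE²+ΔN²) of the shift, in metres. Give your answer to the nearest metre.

388 m

At φ = 41.76982°, λ = 136.23630°: sin φ = 0.666140, cos φ = 0.745827, sin λ = 0.691686, cos λ = -0.722199.
ΔE = −sin λ·ΔX + cos λ·ΔY = −(0.691686)·(18) + (-0.722199)·(-461) = 320.48 m.
ΔN = −sin φ cos λ·ΔX − sin φ sin λ·ΔY + cos φ·ΔZ = −(0.666140)(-0.722199)(18) − (0.666140)(0.691686)(-461) + (0.745827)(-3) = 218.83 m.
Horizontal magnitude = √(ΔE² + ΔN²) = √(320.48² + 218.83²) = 388.07 m.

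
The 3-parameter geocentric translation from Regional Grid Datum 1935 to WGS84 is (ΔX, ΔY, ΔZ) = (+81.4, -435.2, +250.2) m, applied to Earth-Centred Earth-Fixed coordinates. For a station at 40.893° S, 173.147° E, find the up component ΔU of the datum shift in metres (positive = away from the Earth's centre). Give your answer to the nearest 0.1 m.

At φ = -40.893°, λ = 173.147°: sin φ = -0.654648, cos φ = 0.755933, sin λ = 0.119322, cos λ = -0.992856.
ΔU = cos φ cos λ·ΔX + cos φ sin λ·ΔY + sin φ·ΔZ = (0.755933)(-0.992856)(81.4) + (0.755933)(0.119322)(-435.2) + (-0.654648)(250.2) = -264.14 m.

ΔU = -264.1 m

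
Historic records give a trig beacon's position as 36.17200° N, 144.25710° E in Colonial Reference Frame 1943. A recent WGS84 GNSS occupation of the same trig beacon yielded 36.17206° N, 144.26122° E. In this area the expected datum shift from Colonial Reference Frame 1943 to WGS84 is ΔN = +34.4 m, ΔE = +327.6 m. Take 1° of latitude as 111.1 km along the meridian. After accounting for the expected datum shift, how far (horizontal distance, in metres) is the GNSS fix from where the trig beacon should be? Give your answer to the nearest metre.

50 m

Observed coordinate differences: Δφ = +0.00006°, Δλ = +0.00412°.
Converting to metres (1° lat = 111100 m, cos φ = 0.807249): observed ΔN = 6.7 m, observed ΔE = 369.5 m.
Subtracting the expected shift leaves a residual of 6.7 − (34.4) = -27.7 m north and 369.5 − (327.6) = 41.9 m east.
Residual distance = √((-27.7)² + 41.9²) = 50.3 m.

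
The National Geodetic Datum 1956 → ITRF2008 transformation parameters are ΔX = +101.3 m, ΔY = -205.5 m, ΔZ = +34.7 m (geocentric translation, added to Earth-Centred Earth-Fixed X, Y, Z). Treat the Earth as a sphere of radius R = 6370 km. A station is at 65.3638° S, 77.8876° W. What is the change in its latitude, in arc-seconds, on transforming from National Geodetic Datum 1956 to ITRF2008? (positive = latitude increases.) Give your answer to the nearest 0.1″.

sin φ = -0.908973, cos φ = 0.416855, sin λ = -0.977738, cos λ = 0.209830.
North component: ΔN = −sin φ cos λ·ΔX − sin φ sin λ·ΔY + cos φ·ΔZ = −(-0.908973)(0.209830)(101.3) − (-0.908973)(-0.977738)(-205.5) + (0.416855)(34.7) = 216.42 m.
1° of latitude spans πR/180 = 111177 m, so Δφ = 216.42 / 111177 × 3600 = 7.008″.

Δφ = 7.0″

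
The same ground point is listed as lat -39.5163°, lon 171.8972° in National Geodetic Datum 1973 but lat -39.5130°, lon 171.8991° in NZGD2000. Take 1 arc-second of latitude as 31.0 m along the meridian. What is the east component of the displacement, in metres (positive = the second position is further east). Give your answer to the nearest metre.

ΔE = 164 m

Δφ = -39.5130° − -39.5163° = +0.0033°; Δλ = 171.8991° − 171.8972° = +0.0019°.
1° of latitude = 3600 × 31.00 = 111600 m.
ΔN = Δφ × 111600 = 368.3 m; ΔE = Δλ × 111600 × cos(-39.5163°) = +0.0019 × 111600 × 0.771444 = 163.6 m.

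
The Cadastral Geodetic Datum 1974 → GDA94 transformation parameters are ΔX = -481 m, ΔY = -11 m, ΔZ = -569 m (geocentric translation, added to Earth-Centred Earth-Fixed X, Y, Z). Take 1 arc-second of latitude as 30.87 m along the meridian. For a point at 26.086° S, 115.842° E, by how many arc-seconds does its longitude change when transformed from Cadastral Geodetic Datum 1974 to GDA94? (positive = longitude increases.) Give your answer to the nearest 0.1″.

sin φ = -0.439720, cos φ = 0.898135, sin λ = 0.899999, cos λ = -0.435891.
East component: ΔE = −sin λ·ΔX + cos λ·ΔY = −(0.899999)(-481) + (-0.435891)(-11) = 437.69 m.
1° of latitude spans 3600 × 30.87 = 111132 m; at latitude φ, 1° of longitude spans that × cos φ = 99811.5 m, so Δλ = 437.69 / 99811.5 × 3600 = 15.787″.

Δλ = 15.8″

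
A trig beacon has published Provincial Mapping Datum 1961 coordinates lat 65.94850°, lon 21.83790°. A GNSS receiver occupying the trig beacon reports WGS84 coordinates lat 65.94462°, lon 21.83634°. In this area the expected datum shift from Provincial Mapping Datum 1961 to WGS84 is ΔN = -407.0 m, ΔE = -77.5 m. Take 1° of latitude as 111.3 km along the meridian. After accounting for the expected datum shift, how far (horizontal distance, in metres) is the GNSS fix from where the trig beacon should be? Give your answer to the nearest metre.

Observed coordinate differences: Δφ = -0.00388°, Δλ = -0.00156°.
Converting to metres (1° lat = 111300 m, cos φ = 0.407558): observed ΔN = -431.8 m, observed ΔE = -70.8 m.
Subtracting the expected shift leaves a residual of -431.8 − (-407.0) = -24.8 m north and -70.8 − (-77.5) = 6.7 m east.
Residual distance = √((-24.8)² + 6.7²) = 25.7 m.

26 m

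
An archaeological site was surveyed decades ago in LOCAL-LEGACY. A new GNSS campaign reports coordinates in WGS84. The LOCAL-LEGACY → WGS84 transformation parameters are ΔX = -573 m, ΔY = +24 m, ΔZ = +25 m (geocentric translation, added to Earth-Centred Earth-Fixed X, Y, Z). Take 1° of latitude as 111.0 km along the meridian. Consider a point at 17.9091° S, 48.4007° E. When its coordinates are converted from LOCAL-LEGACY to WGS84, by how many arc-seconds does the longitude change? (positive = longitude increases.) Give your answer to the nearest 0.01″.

Δλ = 15.15″

sin φ = -0.307508, cos φ = 0.951546, sin λ = 0.747806, cos λ = 0.663917.
East component: ΔE = −sin λ·ΔX + cos λ·ΔY = −(0.747806)(-573) + (0.663917)(24) = 444.43 m.
1° of latitude spans 111000 m; at latitude φ, 1° of longitude spans that × cos φ = 105621.6 m, so Δλ = 444.43 / 105621.6 × 3600 = 15.148″.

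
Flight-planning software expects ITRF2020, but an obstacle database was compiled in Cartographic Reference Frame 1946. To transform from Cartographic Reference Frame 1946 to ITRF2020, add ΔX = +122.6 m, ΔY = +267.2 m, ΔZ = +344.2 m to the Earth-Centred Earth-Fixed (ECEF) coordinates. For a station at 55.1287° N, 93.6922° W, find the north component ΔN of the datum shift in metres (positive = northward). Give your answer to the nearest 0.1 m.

ΔN = 422.0 m

At φ = 55.1287°, λ = -93.6922°: sin φ = 0.820438, cos φ = 0.571735, sin λ = -0.997924, cos λ = -0.064396.
ΔN = −sin φ cos λ·ΔX − sin φ sin λ·ΔY + cos φ·ΔZ = −(0.820438)(-0.064396)(122.6) − (0.820438)(-0.997924)(267.2) + (0.571735)(344.2) = 422.03 m.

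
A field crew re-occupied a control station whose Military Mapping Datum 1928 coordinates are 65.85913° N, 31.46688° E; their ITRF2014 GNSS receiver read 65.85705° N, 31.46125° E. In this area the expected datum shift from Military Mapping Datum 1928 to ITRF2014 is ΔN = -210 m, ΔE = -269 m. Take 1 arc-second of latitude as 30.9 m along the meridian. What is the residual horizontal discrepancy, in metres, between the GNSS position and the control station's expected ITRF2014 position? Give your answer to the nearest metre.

Observed coordinate differences: Δφ = -0.00208°, Δλ = -0.00563°.
Converting to metres (1° lat = 111240 m, cos φ = 0.408981): observed ΔN = -231.4 m, observed ΔE = -256.1 m.
Subtracting the expected shift leaves a residual of -231.4 − (-210) = -21.4 m north and -256.1 − (-269) = 12.9 m east.
Residual distance = √((-21.4)² + 12.9²) = 25.0 m.

25 m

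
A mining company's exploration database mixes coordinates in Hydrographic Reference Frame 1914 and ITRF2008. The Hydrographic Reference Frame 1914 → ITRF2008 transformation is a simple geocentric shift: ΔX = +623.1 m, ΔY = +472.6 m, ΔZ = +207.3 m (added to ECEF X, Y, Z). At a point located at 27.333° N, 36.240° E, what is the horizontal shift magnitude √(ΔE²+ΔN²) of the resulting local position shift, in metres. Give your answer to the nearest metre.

The local east axis at (φ, λ) is (−sin λ, cos λ, 0), so ΔE = −sin(36.240°)·623.1 + cos(36.240°)·472.6 = 12.82 m.
The local north axis is (−sin φ cos λ, −sin φ sin λ, cos φ), giving ΔN = -230.756 − 128.283 + 184.156 = -174.88 m.
Horizontal magnitude = √(ΔE² + ΔN²) = √(12.82² + (-174.88)²) = 175.35 m.

175 m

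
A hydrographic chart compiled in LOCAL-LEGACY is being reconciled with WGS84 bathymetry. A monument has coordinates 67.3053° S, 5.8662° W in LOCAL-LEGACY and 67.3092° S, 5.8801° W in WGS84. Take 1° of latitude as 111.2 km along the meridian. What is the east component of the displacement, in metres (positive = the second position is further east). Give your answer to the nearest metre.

Δφ = -67.3092° − -67.3053° = -0.0039°; Δλ = -5.8801° − -5.8662° = -0.0139°.
ΔN = Δφ × 111200 = -433.7 m; ΔE = Δλ × 111200 × cos(-67.3053°) = -0.0139 × 111200 × 0.385821 = -596.4 m.

ΔE = -596 m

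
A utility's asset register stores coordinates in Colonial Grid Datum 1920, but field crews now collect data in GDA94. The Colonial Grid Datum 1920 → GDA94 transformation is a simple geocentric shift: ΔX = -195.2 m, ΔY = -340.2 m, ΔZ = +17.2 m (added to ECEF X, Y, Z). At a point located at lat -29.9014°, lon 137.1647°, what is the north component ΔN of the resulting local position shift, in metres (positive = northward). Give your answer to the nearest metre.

At φ = -29.9014°, λ = 137.1647°: sin φ = -0.498509, cos φ = 0.866885, sin λ = 0.679893, cos λ = -0.733311.
ΔN = −sin φ cos λ·ΔX − sin φ sin λ·ΔY + cos φ·ΔZ = −(-0.498509)(-0.733311)(-195.2) − (-0.498509)(0.679893)(-340.2) + (0.866885)(17.2) = -29.04 m.

ΔN = -29 m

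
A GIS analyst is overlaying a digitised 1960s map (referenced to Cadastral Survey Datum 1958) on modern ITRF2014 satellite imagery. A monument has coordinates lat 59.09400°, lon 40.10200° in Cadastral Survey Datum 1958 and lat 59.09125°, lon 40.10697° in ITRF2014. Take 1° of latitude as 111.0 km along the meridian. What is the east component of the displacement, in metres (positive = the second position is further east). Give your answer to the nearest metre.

ΔE = 283 m

Δφ = 59.09125° − 59.09400° = -0.00275°; Δλ = 40.10697° − 40.10200° = +0.00497°.
ΔN = Δφ × 111000 = -305.2 m; ΔE = Δλ × 111000 × cos(59.09400°) = +0.00497 × 111000 × 0.513631 = 283.4 m.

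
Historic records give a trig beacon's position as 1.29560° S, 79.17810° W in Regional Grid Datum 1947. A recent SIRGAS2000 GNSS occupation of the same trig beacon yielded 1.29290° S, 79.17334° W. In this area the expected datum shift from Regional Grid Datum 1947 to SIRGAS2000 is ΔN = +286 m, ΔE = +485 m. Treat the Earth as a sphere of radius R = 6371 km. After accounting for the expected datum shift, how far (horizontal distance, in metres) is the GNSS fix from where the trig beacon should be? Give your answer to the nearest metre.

Observed coordinate differences: Δφ = +0.00270°, Δλ = +0.00476°.
Converting to metres (1° lat = 111195 m, cos φ = 0.999744): observed ΔN = 300.2 m, observed ΔE = 529.2 m.
Subtracting the expected shift leaves a residual of 300.2 − (286) = 14.2 m north and 529.2 − (485) = 44.2 m east.
Residual distance = √(14.2² + 44.2²) = 46.4 m.

46 m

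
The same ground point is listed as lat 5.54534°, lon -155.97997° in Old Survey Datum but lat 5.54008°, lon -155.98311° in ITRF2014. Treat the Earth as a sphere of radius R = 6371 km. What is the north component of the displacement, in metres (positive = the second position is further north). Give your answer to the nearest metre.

ΔN = -585 m

Δφ = 5.54008° − 5.54534° = -0.00526°; Δλ = -155.98311° − -155.97997° = -0.00314°.
1° along a meridian = πR/180 = 111195 m.
ΔN = Δφ × 111195 = -584.9 m; ΔE = Δλ × 111195 × cos(5.54534°) = -0.00314 × 111195 × 0.995320 = -347.5 m.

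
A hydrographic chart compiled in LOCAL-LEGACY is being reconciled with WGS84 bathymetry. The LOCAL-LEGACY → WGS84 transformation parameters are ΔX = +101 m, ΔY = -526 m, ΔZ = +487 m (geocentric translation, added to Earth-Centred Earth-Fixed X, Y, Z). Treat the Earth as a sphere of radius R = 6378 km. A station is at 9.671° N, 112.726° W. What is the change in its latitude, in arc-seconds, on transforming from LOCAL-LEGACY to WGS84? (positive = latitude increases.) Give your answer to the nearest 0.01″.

sin φ = 0.167990, cos φ = 0.985789, sin λ = -0.922363, cos λ = -0.386325.
North component: ΔN = −sin φ cos λ·ΔX − sin φ sin λ·ΔY + cos φ·ΔZ = −(0.167990)(-0.386325)(101) − (0.167990)(-0.922363)(-526) + (0.985789)(487) = 405.13 m.
1° of latitude spans πR/180 = 111317 m, so Δφ = 405.13 / 111317 × 3600 = 13.102″.

Δφ = 13.10″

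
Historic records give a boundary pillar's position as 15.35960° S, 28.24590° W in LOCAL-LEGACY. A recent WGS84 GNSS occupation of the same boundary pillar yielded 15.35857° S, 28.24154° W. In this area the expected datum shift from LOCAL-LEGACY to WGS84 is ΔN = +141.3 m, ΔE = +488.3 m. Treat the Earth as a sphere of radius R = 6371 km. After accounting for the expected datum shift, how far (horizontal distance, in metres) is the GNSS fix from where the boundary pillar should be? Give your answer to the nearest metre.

34 m

Observed coordinate differences: Δφ = +0.00103°, Δλ = +0.00436°.
Converting to metres (1° lat = 111195 m, cos φ = 0.964282): observed ΔN = 114.5 m, observed ΔE = 467.5 m.
Subtracting the expected shift leaves a residual of 114.5 − (141.3) = -26.8 m north and 467.5 − (488.3) = -20.8 m east.
Residual distance = √((-26.8)² + (-20.8)²) = 33.9 m.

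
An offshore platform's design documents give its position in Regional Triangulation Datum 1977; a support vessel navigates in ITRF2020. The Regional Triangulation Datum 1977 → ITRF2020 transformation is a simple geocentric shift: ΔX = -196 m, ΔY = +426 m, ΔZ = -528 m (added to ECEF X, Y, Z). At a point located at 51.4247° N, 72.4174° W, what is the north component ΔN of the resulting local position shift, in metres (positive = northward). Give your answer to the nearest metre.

ΔN = 35 m

The local north axis is (−sin φ cos λ, −sin φ sin λ, cos φ), giving ΔN = 46.288 + 317.483 − 329.231 = 34.54 m.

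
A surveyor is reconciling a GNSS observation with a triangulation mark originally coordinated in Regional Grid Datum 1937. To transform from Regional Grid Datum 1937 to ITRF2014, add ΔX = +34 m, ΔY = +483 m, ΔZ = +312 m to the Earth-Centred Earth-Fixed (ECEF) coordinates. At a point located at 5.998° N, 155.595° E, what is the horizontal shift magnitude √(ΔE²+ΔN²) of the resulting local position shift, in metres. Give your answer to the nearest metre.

540 m

At φ = 5.998°, λ = 155.595°: sin φ = 0.104494, cos φ = 0.994526, sin λ = 0.413184, cos λ = -0.910648.
ΔE = −sin λ·ΔX + cos λ·ΔY = −(0.413184)·(34) + (-0.910648)·(483) = -453.89 m.
ΔN = −sin φ cos λ·ΔX − sin φ sin λ·ΔY + cos φ·ΔZ = −(0.104494)(-0.910648)(34) − (0.104494)(0.413184)(483) + (0.994526)(312) = 292.67 m.
Horizontal magnitude = √(ΔE² + ΔN²) = √((-453.89)² + 292.67²) = 540.07 m.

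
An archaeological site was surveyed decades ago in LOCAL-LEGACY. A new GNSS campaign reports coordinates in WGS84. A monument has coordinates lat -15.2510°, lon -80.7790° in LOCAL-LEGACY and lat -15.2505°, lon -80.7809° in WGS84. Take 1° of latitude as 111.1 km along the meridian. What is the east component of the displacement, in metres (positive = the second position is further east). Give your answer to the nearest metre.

Δφ = -15.2505° − -15.2510° = +0.0005°; Δλ = -80.7809° − -80.7790° = -0.0019°.
ΔN = Δφ × 111100 = 55.5 m; ΔE = Δλ × 111100 × cos(-15.2510°) = -0.0019 × 111100 × 0.964783 = -203.7 m.

ΔE = -204 m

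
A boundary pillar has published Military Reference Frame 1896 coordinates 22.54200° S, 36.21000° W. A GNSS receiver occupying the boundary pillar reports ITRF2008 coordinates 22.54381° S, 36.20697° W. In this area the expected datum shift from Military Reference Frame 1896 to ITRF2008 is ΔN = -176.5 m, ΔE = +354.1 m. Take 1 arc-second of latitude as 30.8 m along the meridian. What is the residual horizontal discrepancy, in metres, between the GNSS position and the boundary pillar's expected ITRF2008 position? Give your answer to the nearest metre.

Observed coordinate differences: Δφ = -0.00181°, Δλ = +0.00303°.
Converting to metres (1° lat = 110880 m, cos φ = 0.923599): observed ΔN = -200.7 m, observed ΔE = 310.3 m.
Subtracting the expected shift leaves a residual of -200.7 − (-176.5) = -24.2 m north and 310.3 − (354.1) = -43.8 m east.
Residual distance = √((-24.2)² + (-43.8)²) = 50.0 m.

50 m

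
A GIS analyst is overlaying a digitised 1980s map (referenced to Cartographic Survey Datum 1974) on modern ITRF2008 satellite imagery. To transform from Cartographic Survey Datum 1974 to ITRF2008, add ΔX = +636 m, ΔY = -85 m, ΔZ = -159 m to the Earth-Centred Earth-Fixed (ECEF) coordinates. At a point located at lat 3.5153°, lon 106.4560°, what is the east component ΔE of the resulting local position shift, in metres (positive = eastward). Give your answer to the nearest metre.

The local east axis at (φ, λ) is (−sin λ, cos λ, 0), so ΔE = −sin(106.4560°)·636 + cos(106.4560°)·(-85) = -585.87 m.

ΔE = -586 m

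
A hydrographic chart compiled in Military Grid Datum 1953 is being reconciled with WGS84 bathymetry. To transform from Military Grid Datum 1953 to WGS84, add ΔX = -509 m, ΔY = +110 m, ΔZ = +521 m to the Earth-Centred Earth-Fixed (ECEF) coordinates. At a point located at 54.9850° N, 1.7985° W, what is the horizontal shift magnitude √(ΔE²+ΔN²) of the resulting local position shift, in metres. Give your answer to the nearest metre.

At φ = 54.9850°, λ = -1.7985°: sin φ = 0.819002, cos φ = 0.573791, sin λ = -0.031385, cos λ = 0.999507.
ΔE = −sin λ·ΔX + cos λ·ΔY = −(-0.031385)·(-509) + (0.999507)·(110) = 93.97 m.
ΔN = −sin φ cos λ·ΔX − sin φ sin λ·ΔY + cos φ·ΔZ = −(0.819002)(0.999507)(-509) − (0.819002)(-0.031385)(110) + (0.573791)(521) = 718.44 m.
Horizontal magnitude = √(ΔE² + ΔN²) = √(93.97² + 718.44²) = 724.56 m.

725 m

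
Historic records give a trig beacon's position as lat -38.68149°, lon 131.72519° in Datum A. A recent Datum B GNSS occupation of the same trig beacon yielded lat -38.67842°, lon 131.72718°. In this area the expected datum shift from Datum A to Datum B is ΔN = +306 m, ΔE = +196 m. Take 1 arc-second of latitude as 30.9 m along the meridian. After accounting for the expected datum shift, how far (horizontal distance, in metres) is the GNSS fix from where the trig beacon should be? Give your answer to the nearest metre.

Observed coordinate differences: Δφ = +0.00307°, Δλ = +0.00199°.
Converting to metres (1° lat = 111240 m, cos φ = 0.780632): observed ΔN = 341.5 m, observed ΔE = 172.8 m.
Subtracting the expected shift leaves a residual of 341.5 − (306) = 35.5 m north and 172.8 − (196) = -23.2 m east.
Residual distance = √(35.5² + (-23.2)²) = 42.4 m.

42 m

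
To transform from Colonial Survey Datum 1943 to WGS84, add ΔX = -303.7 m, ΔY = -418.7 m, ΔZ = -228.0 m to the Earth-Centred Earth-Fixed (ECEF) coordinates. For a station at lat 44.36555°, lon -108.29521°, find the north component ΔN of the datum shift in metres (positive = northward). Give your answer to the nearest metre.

ΔN = -508 m

At φ = 44.36555°, λ = -108.29521°: sin φ = 0.699234, cos φ = 0.714893, sin λ = -0.949452, cos λ = -0.313913.
ΔN = −sin φ cos λ·ΔX − sin φ sin λ·ΔY + cos φ·ΔZ = −(0.699234)(-0.313913)(-303.7) − (0.699234)(-0.949452)(-418.7) + (0.714893)(-228.0) = -507.63 m.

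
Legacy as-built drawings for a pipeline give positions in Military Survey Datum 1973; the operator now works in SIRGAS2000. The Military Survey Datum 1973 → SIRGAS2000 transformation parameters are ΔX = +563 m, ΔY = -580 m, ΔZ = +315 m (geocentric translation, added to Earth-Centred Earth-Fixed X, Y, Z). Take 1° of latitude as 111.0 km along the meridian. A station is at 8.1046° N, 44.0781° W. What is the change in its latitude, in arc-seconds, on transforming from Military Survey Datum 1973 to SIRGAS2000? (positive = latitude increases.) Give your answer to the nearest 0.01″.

sin φ = 0.140981, cos φ = 0.990012, sin λ = -0.695638, cos λ = 0.718392.
North component: ΔN = −sin φ cos λ·ΔX − sin φ sin λ·ΔY + cos φ·ΔZ = −(0.140981)(0.718392)(563) − (0.140981)(-0.695638)(-580) + (0.990012)(315) = 197.95 m.
1° of latitude spans 111000 m, so Δφ = 197.95 / 111000 × 3600 = 6.420″.

Δφ = 6.42″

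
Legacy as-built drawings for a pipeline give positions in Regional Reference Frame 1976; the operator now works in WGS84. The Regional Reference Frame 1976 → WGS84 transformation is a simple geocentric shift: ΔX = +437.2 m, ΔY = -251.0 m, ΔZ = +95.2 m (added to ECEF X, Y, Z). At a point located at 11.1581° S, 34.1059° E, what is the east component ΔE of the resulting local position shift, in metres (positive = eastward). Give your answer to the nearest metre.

At φ = -11.1581°, λ = 34.1059°: sin φ = -0.193517, cos φ = 0.981097, sin λ = 0.560724, cos λ = 0.828003.
ΔE = −sin λ·ΔX + cos λ·ΔY = −(0.560724)·(437.2) + (0.828003)·(-251.0) = -452.98 m.

ΔE = -453 m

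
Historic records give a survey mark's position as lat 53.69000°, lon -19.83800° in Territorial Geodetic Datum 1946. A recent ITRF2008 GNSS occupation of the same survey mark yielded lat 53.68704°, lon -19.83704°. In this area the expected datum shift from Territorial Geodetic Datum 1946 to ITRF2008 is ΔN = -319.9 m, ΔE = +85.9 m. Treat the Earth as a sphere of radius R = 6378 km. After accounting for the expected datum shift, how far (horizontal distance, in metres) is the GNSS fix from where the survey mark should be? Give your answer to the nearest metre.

Observed coordinate differences: Δφ = -0.00296°, Δλ = +0.00096°.
Converting to metres (1° lat = 111317 m, cos φ = 0.592154): observed ΔN = -329.5 m, observed ΔE = 63.3 m.
Subtracting the expected shift leaves a residual of -329.5 − (-319.9) = -9.6 m north and 63.3 − (85.9) = -22.6 m east.
Residual distance = √((-9.6)² + (-22.6)²) = 24.6 m.

25 m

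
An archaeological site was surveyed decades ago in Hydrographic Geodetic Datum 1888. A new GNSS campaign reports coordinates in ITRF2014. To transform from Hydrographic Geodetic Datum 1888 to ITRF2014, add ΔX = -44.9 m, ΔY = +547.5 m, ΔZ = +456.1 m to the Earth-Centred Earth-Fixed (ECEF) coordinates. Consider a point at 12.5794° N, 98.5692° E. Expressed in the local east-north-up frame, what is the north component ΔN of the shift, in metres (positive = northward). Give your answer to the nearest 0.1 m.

The local north axis is (−sin φ cos λ, −sin φ sin λ, cos φ), giving ΔN = -1.457 − 117.910 + 445.151 = 325.78 m.

ΔN = 325.8 m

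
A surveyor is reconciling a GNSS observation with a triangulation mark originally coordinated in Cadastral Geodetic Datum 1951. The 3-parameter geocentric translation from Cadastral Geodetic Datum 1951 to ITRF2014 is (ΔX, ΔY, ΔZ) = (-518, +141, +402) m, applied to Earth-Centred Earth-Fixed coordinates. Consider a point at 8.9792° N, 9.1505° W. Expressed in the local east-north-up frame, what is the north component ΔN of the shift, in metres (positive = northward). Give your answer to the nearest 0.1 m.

At φ = 8.9792°, λ = -9.1505°: sin φ = 0.156076, cos φ = 0.987745, sin λ = -0.159028, cos λ = 0.987274.
ΔN = −sin φ cos λ·ΔX − sin φ sin λ·ΔY + cos φ·ΔZ = −(0.156076)(0.987274)(-518) − (0.156076)(-0.159028)(141) + (0.987745)(402) = 480.39 m.

ΔN = 480.4 m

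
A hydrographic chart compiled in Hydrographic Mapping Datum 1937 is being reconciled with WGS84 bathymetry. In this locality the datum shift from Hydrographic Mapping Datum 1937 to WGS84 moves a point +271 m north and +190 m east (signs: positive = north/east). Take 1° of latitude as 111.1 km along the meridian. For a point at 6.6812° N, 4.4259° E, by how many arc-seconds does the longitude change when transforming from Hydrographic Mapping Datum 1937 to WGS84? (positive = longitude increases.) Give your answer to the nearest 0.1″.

At latitude 6.6812°, cos φ = 0.993209.
1° of longitude at this latitude = 111.1 × cos φ = 110.35 km, so Δλ = 190.0 / 110345.5 = 0.0017219° = 6.199″.

Δλ = 6.2″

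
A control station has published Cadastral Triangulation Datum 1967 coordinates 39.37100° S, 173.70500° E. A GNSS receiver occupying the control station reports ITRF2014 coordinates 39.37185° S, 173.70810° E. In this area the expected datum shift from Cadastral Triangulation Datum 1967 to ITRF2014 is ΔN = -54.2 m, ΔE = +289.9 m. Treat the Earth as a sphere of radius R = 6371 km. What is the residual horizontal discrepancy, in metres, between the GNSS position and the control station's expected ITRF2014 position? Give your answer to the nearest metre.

Observed coordinate differences: Δφ = -0.00085°, Δλ = +0.00310°.
Converting to metres (1° lat = 111195 m, cos φ = 0.773055): observed ΔN = -94.5 m, observed ΔE = 266.5 m.
Subtracting the expected shift leaves a residual of -94.5 − (-54.2) = -40.3 m north and 266.5 − (289.9) = -23.4 m east.
Residual distance = √((-40.3)² + (-23.4)²) = 46.6 m.

47 m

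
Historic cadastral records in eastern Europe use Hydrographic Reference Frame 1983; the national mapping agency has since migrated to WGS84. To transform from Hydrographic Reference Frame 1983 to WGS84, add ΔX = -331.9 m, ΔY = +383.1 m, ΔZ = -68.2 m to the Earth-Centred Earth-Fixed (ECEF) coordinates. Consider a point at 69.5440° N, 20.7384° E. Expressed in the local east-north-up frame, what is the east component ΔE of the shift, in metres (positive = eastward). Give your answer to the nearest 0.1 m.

At φ = 69.5440°, λ = 20.7384°: sin φ = 0.936941, cos φ = 0.349488, sin λ = 0.354102, cos λ = 0.935207.
ΔE = −sin λ·ΔX + cos λ·ΔY = −(0.354102)·(-331.9) + (0.935207)·(383.1) = 475.80 m.

ΔE = 475.8 m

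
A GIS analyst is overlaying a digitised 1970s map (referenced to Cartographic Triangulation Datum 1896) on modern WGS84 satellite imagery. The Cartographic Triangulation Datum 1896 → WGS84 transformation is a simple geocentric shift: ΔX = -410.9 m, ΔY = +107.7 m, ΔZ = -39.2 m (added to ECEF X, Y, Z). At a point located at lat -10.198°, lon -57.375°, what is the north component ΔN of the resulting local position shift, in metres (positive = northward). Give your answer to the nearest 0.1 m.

At φ = -10.198°, λ = -57.375°: sin φ = -0.177050, cos φ = 0.984202, sin λ = -0.842217, cos λ = 0.539138.
ΔN = −sin φ cos λ·ΔX − sin φ sin λ·ΔY + cos φ·ΔZ = −(-0.177050)(0.539138)(-410.9) − (-0.177050)(-0.842217)(107.7) + (0.984202)(-39.2) = -93.86 m.

ΔN = -93.9 m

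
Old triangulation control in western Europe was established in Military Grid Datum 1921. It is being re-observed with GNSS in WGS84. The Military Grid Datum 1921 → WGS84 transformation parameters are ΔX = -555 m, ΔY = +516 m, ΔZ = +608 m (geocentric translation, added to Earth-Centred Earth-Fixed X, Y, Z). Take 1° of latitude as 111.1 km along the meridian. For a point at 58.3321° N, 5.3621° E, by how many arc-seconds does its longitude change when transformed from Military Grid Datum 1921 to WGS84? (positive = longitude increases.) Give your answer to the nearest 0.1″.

sin φ = 0.851105, cos φ = 0.524995, sin λ = 0.093450, cos λ = 0.995624.
East component: ΔE = −sin λ·ΔX + cos λ·ΔY = −(0.093450)(-555) + (0.995624)(516) = 565.61 m.
1° of latitude spans 111100 m; at latitude φ, 1° of longitude spans that × cos φ = 58326.9 m, so Δλ = 565.61 / 58326.9 × 3600 = 34.910″.

Δλ = 34.9″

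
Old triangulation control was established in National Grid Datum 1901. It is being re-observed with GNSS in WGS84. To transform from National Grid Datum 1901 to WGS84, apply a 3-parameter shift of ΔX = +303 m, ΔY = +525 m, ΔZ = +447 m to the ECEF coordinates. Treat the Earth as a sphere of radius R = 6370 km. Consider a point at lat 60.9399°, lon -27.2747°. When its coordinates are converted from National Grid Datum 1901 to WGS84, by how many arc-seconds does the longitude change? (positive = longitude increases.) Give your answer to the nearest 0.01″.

sin φ = 0.874111, cos φ = 0.485727, sin λ = -0.458257, cos λ = 0.888820.
East component: ΔE = −sin λ·ΔX + cos λ·ΔY = −(-0.458257)(303) + (0.888820)(525) = 605.48 m.
1° of latitude spans πR/180 = 111177 m; at latitude φ, 1° of longitude spans that × cos φ = 54001.9 m, so Δλ = 605.48 / 54001.9 × 3600 = 40.364″.

Δλ = 40.36″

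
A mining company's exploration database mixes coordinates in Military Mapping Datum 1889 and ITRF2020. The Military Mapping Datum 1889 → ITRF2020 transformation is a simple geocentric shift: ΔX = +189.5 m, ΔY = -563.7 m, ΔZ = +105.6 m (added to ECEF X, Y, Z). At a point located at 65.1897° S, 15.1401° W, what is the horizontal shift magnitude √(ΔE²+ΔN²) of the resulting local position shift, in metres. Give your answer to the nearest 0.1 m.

602.5 m

At φ = -65.1897°, λ = -15.1401°: sin φ = -0.907702, cos φ = 0.419615, sin λ = -0.261180, cos λ = 0.965290.
ΔE = −sin λ·ΔX + cos λ·ΔY = −(-0.261180)·(189.5) + (0.965290)·(-563.7) = -494.64 m.
ΔN = −sin φ cos λ·ΔX − sin φ sin λ·ΔY + cos φ·ΔZ = −(-0.907702)(0.965290)(189.5) − (-0.907702)(-0.261180)(-563.7) + (0.419615)(105.6) = 343.99 m.
Horizontal magnitude = √(ΔE² + ΔN²) = √((-494.64)² + 343.99²) = 602.49 m.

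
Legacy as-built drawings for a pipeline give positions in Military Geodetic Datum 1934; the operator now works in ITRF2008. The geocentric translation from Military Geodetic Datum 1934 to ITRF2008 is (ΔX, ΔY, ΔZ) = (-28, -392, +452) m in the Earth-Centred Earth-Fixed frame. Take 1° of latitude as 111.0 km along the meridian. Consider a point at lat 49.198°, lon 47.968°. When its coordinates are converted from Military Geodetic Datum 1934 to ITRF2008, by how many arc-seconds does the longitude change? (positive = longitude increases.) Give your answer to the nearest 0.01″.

sin φ = 0.756972, cos φ = 0.653447, sin λ = 0.742771, cos λ = 0.669546.
East component: ΔE = −sin λ·ΔX + cos λ·ΔY = −(0.742771)(-28) + (0.669546)(-392) = -241.66 m.
1° of latitude spans 111000 m; at latitude φ, 1° of longitude spans that × cos φ = 72532.6 m, so Δλ = -241.66 / 72532.6 × 3600 = -11.994″.

Δλ = -11.99″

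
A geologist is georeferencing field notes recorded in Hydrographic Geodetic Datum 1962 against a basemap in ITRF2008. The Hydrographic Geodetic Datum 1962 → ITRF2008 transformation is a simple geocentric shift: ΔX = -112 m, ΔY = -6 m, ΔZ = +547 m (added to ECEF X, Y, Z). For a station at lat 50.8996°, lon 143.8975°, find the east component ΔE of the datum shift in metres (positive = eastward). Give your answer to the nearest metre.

ΔE = 71 m

At φ = 50.8996°, λ = 143.8975°: sin φ = 0.776042, cos φ = 0.630681, sin λ = 0.589232, cos λ = -0.807964.
ΔE = −sin λ·ΔX + cos λ·ΔY = −(0.589232)·(-112) + (-0.807964)·(-6) = 70.84 m.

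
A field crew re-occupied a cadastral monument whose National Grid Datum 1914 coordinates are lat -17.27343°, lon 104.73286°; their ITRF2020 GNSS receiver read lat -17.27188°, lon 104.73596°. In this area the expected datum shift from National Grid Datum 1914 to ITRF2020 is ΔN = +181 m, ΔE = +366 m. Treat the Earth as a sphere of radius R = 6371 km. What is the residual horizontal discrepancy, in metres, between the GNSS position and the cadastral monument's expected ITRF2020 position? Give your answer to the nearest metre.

38 m

Observed coordinate differences: Δφ = +0.00155°, Δλ = +0.00310°.
Converting to metres (1° lat = 111195 m, cos φ = 0.954899): observed ΔN = 172.4 m, observed ΔE = 329.2 m.
Subtracting the expected shift leaves a residual of 172.4 − (181) = -8.6 m north and 329.2 − (366) = -36.8 m east.
Residual distance = √((-8.6)² + (-36.8)²) = 37.8 m.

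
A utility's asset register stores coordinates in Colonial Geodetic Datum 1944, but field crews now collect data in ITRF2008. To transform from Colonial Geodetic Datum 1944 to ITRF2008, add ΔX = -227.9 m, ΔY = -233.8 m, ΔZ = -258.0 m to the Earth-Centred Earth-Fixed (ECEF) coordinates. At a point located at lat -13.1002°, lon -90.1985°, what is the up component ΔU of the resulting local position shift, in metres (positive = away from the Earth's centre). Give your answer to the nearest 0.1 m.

ΔU = 287.0 m

The local up (radial) axis is (cos φ cos λ, cos φ sin λ, sin φ), giving ΔU = 0.769 + 227.714 + 58.477 = 286.96 m.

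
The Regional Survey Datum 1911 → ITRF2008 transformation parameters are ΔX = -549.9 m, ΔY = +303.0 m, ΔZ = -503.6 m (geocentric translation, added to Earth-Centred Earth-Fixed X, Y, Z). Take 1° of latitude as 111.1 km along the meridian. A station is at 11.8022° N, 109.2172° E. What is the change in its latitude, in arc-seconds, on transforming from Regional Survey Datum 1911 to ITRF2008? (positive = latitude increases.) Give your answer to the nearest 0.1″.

Δφ = -19.1″

sin φ = 0.204534, cos φ = 0.978860, sin λ = 0.944278, cos λ = -0.329150.
North component: ΔN = −sin φ cos λ·ΔX − sin φ sin λ·ΔY + cos φ·ΔZ = −(0.204534)(-0.329150)(-549.9) − (0.204534)(0.944278)(303.0) + (0.978860)(-503.6) = -588.49 m.
1° of latitude spans 111100 m, so Δφ = -588.49 / 111100 × 3600 = -19.069″.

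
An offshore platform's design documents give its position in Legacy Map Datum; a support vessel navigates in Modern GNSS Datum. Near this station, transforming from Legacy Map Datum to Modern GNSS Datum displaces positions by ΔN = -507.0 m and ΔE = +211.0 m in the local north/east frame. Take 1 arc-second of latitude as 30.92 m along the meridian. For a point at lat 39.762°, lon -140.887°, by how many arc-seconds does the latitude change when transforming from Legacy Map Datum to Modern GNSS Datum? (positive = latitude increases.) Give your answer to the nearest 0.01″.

1″ of latitude = 30.92 m, so Δφ = -507.0 / 30.92 = -16.397″.

Δφ = -16.40″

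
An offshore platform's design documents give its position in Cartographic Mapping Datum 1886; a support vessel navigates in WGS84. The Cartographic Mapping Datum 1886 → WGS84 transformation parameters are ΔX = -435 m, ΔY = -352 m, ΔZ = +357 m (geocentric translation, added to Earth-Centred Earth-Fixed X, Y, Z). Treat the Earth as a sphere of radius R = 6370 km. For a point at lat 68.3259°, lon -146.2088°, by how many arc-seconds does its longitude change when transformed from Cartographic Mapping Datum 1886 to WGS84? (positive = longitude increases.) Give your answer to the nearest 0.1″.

sin φ = 0.929300, cos φ = 0.369327, sin λ = -0.556168, cos λ = -0.831070.
East component: ΔE = −sin λ·ΔX + cos λ·ΔY = −(-0.556168)(-435) + (-0.831070)(-352) = 50.60 m.
1° of latitude spans πR/180 = 111177 m; at latitude φ, 1° of longitude spans that × cos φ = 41060.8 m, so Δλ = 50.60 / 41060.8 × 3600 = 4.437″.

Δλ = 4.4″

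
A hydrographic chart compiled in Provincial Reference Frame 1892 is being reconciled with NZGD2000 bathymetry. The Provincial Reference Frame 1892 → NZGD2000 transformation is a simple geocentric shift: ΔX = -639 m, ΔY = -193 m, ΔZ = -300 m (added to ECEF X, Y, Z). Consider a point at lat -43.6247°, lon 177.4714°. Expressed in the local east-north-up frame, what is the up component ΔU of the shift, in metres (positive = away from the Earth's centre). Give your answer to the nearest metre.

The local up (radial) axis is (cos φ cos λ, cos φ sin λ, sin φ), giving ΔU = 462.105 − 6.164 + 206.980 = 662.92 m.

ΔU = 663 m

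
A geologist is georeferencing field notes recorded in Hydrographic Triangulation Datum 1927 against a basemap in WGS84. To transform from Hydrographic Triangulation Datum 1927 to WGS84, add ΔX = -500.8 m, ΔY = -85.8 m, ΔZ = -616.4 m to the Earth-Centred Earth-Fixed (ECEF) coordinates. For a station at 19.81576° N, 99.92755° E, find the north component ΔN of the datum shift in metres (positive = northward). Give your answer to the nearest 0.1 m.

The local north axis is (−sin φ cos λ, −sin φ sin λ, cos φ), giving ΔN = -29.269 + 28.650 − 579.901 = -580.52 m.

ΔN = -580.5 m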